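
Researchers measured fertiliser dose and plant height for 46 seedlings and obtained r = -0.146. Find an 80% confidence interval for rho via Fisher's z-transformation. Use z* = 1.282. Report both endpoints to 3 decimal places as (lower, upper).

Fisher z: z_r = atanh(r) = ½·ln((1+(-0.146))/(1−(-0.146))) = -0.147051
SE(z) = 1/√(n−3) = 1/√43 = 0.152499
80% ⇒ z* = 1.282; margin = 1.282·0.152499 = 0.195504
CI on z-scale: (-0.342555, 0.048453)
Back-transform: tanh(-0.342555) = -0.329756, tanh(0.048453) = 0.048415

(-0.330, 0.048)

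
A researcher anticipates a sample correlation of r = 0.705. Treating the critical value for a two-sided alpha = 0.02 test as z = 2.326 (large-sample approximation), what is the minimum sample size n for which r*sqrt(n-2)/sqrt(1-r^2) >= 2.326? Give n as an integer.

Need r·√(n−2)/√(1−r²) ≥ 2.326
√(n−2) ≥ 2.326·√(1−0.497025) / 0.705 = 2.326·0.709207 / 0.705 = 2.3399
n−2 ≥ 5.4751  ⇒  n ≥ 7.4751
Smallest integer n = 8

8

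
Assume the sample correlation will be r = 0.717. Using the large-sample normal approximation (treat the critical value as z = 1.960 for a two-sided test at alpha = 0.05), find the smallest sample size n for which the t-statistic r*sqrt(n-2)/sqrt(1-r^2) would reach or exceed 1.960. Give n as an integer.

6

Need r·√(n−2)/√(1−r²) ≥ 1.960
√(n−2) ≥ 1.960·√(1−0.514089) / 0.717 = 1.960·0.697073 / 0.717 = 1.9055
n−2 ≥ 3.6309  ⇒  n ≥ 5.6309
Smallest integer n = 6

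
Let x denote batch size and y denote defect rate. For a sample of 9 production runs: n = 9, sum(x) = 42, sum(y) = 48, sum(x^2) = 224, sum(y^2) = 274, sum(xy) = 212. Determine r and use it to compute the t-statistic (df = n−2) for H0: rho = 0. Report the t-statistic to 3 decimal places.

Numerator: nΣxy − (Σx)(Σy) = 9·212 − (42)(48) = -108
Denominator: √[(nΣx²−(Σx)²)(nΣy²−(Σy)²)]
  nΣx²−(Σx)² = 9·224 − 1764 = 252;  nΣy²−(Σy)² = 9·274 − 2304 = 162
  √(252·162) = √40824 = 202.0495
r = -108 / 202.0495 = -0.5345
t = r·√(n−2)/√(1−r²) = -0.5345·√7 / √(1−0.285690) = -1.414154 / 0.845169 = -1.673

-1.673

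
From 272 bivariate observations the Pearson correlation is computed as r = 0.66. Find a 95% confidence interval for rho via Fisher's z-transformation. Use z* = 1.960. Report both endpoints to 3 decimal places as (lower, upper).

(0.587, 0.722)

z_r = atanh(0.66) = 0.792814;  SE = 1/√(n−3) = 1/√269 = 0.060971
z-limits: 0.792814 ± 1.960·0.060971 = 0.792814 ± 0.119503 = [0.673311, 0.912317]
ρ-limits: (tanh 0.673311, tanh 0.912317) = (0.587, 0.722)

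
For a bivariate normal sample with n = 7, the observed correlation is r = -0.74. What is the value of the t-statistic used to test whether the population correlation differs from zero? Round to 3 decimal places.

-2.460

1 − r² = 1 − 0.5476 = 0.4524;  √(1−r²) = 0.672607
√(n−2) = √5 = 2.236068
t = r·√(n−2)/√(1−r²) = -0.74 · 2.236068 / 0.672607 = -2.460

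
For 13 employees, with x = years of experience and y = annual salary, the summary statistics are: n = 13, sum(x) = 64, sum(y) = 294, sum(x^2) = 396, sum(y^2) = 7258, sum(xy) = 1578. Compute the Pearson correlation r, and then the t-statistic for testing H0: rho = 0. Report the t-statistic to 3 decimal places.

2.413

Numerator: nΣxy − (Σx)(Σy) = 13·1578 − (64)(294) = 1698
Denominator: √[(nΣx²−(Σx)²)(nΣy²−(Σy)²)]
  nΣx²−(Σx)² = 13·396 − 4096 = 1052;  nΣy²−(Σy)² = 13·7258 − 86436 = 7918
  √(1052·7918) = √8329736 = 2886.1282
r = 1698 / 2886.1282 = 0.5883
t = r·√(n−2)/√(1−r²) = 0.5883·√11 / √(1−0.346097) = 1.951170 / 0.808643 = 2.413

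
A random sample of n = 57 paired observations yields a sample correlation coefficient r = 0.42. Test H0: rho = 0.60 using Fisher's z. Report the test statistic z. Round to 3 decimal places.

-1.804

z_r = atanh(0.42) = 0.447692,  z_0 = atanh(0.60) = 0.693147
SE = 1/√(n−3) = 1/√54 = 0.136083
z = (z_r − z_0)/SE = (0.447692 − 0.693147) / 0.136083 = -0.245455 / 0.136083 = -1.804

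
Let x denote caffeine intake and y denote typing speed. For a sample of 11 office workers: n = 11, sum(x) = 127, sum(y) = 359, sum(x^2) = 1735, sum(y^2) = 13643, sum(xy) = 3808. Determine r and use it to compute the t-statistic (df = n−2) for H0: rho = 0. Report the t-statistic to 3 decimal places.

-1.589

S_xy = nΣxy − ΣxΣy = 11·3808 − 127·359 = 41888 − 45593 = -3705
S_xx = nΣx² − (Σx)² = 11·1735 − 127² = 19085 − 16129 = 2956
S_yy = nΣy² − (Σy)² = 11·13643 − 359² = 150073 − 128881 = 21192
r = S_xy / √(S_xx·S_yy) = -3705 / √(2956·21192) = -3705 / √62643552 = -3705 / 7914.7680 = -0.4681
t = r·√(n−2)/√(1−r²) = -0.4681·√9 / √(1−0.219118) = -1.404300 / 0.883675 = -1.589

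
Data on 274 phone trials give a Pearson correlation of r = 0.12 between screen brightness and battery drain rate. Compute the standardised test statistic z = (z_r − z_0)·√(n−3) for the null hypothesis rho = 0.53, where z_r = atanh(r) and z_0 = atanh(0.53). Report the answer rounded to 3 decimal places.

z_r = atanh(0.12) = 0.120581,  z_0 = atanh(0.53) = 0.590145
SE = 1/√(n−3) = 1/√271 = 0.060746
z = (z_r − z_0)/SE = (0.120581 − 0.590145) / 0.060746 = -0.469564 / 0.060746 = -7.730

-7.730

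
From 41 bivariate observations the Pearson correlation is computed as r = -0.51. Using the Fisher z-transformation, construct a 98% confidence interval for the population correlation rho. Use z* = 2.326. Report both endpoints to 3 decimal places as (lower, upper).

(-0.735, -0.183)

z_r = atanh(-0.51) = -0.562730;  SE = 1/√(n−3) = 1/√38 = 0.162221
z-limits: -0.562730 ± 2.326·0.162221 = -0.562730 ± 0.377326 = [-0.940056, -0.185404]
ρ-limits: (tanh -0.940056, tanh -0.185404) = (-0.735, -0.183)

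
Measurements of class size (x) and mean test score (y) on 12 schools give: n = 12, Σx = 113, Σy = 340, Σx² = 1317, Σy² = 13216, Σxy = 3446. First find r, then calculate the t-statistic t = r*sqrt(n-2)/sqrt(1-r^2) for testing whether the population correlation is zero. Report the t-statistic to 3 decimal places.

0.840

Numerator: nΣxy − (Σx)(Σy) = 12·3446 − (113)(340) = 2932
Denominator: √[(nΣx²−(Σx)²)(nΣy²−(Σy)²)]
  nΣx²−(Σx)² = 12·1317 − 12769 = 3035;  nΣy²−(Σy)² = 12·13216 − 115600 = 42992
  √(3035·42992) = √130480720 = 11422.8158
r = 2932 / 11422.8158 = 0.2567
t = r·√(n−2)/√(1−r²) = 0.2567·√10 / √(1−0.065895) = 0.811757 / 0.966491 = 0.840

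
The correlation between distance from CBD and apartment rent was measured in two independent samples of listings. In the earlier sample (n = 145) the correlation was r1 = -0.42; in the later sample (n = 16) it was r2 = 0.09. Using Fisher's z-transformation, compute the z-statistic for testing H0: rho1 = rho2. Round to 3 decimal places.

-1.856

z1 = atanh(-0.42) = -0.447692,  z2 = atanh(0.09) = 0.090244
SE = √(1/(n1−3) + 1/(n2−3)) = √(1/142 + 1/13) = √(0.0070423 + 0.0769231) = √0.0839654 = 0.289768
z = (z1 − z2)/SE = (-0.447692 − 0.090244) / 0.289768 = -0.537936 / 0.289768 = -1.856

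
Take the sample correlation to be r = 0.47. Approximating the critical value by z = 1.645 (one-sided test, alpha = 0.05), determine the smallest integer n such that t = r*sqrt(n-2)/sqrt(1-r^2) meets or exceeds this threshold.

12

r√(n−2)/√(1−r²) ≥ 1.645  ⇔  n−2 ≥ (1.645)²·(1−r²)/r²
(1−r²)/r² = (1−0.2209)/0.2209 = 3.5269
n ≥ 2 + 2.706025·3.5269 = 2 + 9.5439 = 11.5439
⌈11.5439⌉ = 12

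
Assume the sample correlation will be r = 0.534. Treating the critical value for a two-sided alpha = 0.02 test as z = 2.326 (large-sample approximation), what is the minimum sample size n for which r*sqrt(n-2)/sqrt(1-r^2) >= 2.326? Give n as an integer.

r√(n−2)/√(1−r²) ≥ 2.326  ⇔  n−2 ≥ (2.326)²·(1−r²)/r²
(1−r²)/r² = (1−0.285156)/0.285156 = 2.5069
n ≥ 2 + 5.410276·2.5069 = 2 + 13.5630 = 15.5630
⌈15.5630⌉ = 16

16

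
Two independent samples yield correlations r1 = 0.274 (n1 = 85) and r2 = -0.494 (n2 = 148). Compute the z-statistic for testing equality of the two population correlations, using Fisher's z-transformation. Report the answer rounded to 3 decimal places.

Fisher z-transforms: z1 = atanh(0.274) = 0.281183, z2 = atanh(-0.494) = -0.541338; difference d = 0.822521
Var(d) = 1/82 + 1/145 = 0.0121951 + 0.0068966 = 0.0190917
z = d/√Var(d) = 0.822521 / √0.0190917 = 0.822521 / 0.138173 = 5.953

5.953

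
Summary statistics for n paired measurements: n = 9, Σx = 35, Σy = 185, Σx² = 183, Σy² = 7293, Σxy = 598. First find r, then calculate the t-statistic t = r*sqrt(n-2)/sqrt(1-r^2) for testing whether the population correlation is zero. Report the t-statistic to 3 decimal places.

Numerator: nΣxy − (Σx)(Σy) = 9·598 − (35)(185) = -1093
Denominator: √[(nΣx²−(Σx)²)(nΣy²−(Σy)²)]
  nΣx²−(Σx)² = 9·183 − 1225 = 422;  nΣy²−(Σy)² = 9·7293 − 34225 = 31412
  √(422·31412) = √13255864 = 3640.8603
r = -1093 / 3640.8603 = -0.3002
t = r·√(n−2)/√(1−r²) = -0.3002·√7 / √(1−0.090120) = -0.794255 / 0.953876 = -0.833

-0.833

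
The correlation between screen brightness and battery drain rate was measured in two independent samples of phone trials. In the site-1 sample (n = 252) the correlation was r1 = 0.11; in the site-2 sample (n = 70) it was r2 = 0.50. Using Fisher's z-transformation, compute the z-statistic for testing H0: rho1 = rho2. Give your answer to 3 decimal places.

Fisher z-transforms: z1 = atanh(0.11) = 0.110447, z2 = atanh(0.50) = 0.549306; difference d = -0.438859
Var(d) = 1/249 + 1/67 = 0.0040161 + 0.0149254 = 0.0189415
z = d/√Var(d) = -0.438859 / √0.0189415 = -0.438859 / 0.137628 = -3.189

-3.189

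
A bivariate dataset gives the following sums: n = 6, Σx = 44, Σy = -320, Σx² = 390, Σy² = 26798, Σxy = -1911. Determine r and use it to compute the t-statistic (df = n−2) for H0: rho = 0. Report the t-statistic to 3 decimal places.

Numerator: nΣxy − (Σx)(Σy) = 6·(-1911) − (44)(-320) = 2614
Denominator: √[(nΣx²−(Σx)²)(nΣy²−(Σy)²)]
  nΣx²−(Σx)² = 6·390 − 1936 = 404;  nΣy²−(Σy)² = 6·26798 − 102400 = 58388
  √(404·58388) = √23588752 = 4856.8253
r = 2614 / 4856.8253 = 0.5382
t = r·√(n−2)/√(1−r²) = 0.5382·√4 / √(1−0.289659) = 1.076400 / 0.842817 = 1.277

1.277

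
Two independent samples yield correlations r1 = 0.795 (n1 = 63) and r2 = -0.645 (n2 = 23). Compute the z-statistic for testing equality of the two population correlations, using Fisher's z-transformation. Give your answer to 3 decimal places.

7.171

z1 = atanh(0.795) = 1.084875,  z2 = atanh(-0.645) = -0.766689
SE = √(1/(n1−3) + 1/(n2−3)) = √(1/60 + 1/20) = √(0.0166667 + 0.0500000) = √0.0666667 = 0.258199
z = (z1 − z2)/SE = (1.084875 − (-0.766689)) / 0.258199 = 1.851564 / 0.258199 = 7.171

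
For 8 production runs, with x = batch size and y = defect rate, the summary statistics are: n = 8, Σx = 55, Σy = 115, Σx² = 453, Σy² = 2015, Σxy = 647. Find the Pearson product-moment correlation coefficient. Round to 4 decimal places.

-0.8725

S_xy = nΣxy − ΣxΣy = 8·647 − 55·115 = 5176 − 6325 = -1149
S_xx = nΣx² − (Σx)² = 8·453 − 55² = 3624 − 3025 = 599
S_yy = nΣy² − (Σy)² = 8·2015 − 115² = 16120 − 13225 = 2895
r = S_xy / √(S_xx·S_yy) = -1149 / √(599·2895) = -1149 / √1734105 = -1149 / 1316.8542 = -0.8725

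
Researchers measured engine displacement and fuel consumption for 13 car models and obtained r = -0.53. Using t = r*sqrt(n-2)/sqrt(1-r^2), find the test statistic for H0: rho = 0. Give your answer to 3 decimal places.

-2.073

1 − r² = 1 − 0.2809 = 0.7191;  √(1−r²) = 0.847998
√(n−2) = √11 = 3.316625
t = r·√(n−2)/√(1−r²) = -0.53 · 3.316625 / 0.847998 = -2.073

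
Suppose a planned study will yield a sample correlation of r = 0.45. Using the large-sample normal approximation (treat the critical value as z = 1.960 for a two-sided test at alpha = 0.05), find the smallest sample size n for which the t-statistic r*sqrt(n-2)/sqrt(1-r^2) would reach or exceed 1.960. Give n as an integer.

r√(n−2)/√(1−r²) ≥ 1.960  ⇔  n−2 ≥ (1.960)²·(1−r²)/r²
(1−r²)/r² = (1−0.2025)/0.2025 = 3.9383
n ≥ 2 + 3.8416·3.9383 = 2 + 15.1294 = 17.1294
⌈17.1294⌉ = 18

18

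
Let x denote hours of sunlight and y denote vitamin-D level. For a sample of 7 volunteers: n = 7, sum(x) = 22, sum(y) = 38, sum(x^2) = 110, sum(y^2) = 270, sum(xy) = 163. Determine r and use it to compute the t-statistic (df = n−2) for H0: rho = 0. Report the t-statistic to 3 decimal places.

3.670

S_xy = nΣxy − ΣxΣy = 7·163 − 22·38 = 1141 − 836 = 305
S_xx = nΣx² − (Σx)² = 7·110 − 22² = 770 − 484 = 286
S_yy = nΣy² − (Σy)² = 7·270 − 38² = 1890 − 1444 = 446
r = S_xy / √(S_xx·S_yy) = 305 / √(286·446) = 305 / √127556 = 305 / 357.1498 = 0.8540
t = r·√(n−2)/√(1−r²) = 0.8540·√5 / √(1−0.729316) = 1.909602 / 0.520273 = 3.670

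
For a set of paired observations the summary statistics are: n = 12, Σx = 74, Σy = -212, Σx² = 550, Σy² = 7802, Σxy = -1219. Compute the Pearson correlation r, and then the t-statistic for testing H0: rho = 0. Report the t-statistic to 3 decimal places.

Numerator: nΣxy − (Σx)(Σy) = 12·(-1219) − (74)(-212) = 1060
Denominator: √[(nΣx²−(Σx)²)(nΣy²−(Σy)²)]
  nΣx²−(Σx)² = 12·550 − 5476 = 1124;  nΣy²−(Σy)² = 12·7802 − 44944 = 48680
  √(1124·48680) = √54716320 = 7397.0481
r = 1060 / 7397.0481 = 0.1433
t = r·√(n−2)/√(1−r²) = 0.1433·√10 / √(1−0.020535) = 0.453154 / 0.989679 = 0.458

0.458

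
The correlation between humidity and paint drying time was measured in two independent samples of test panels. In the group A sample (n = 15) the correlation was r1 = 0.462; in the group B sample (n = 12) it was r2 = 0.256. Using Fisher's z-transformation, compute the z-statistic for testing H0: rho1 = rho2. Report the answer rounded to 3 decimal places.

z1 = atanh(0.462) = 0.499851,  z2 = atanh(0.256) = 0.261823
SE = √(1/(n1−3) + 1/(n2−3)) = √(1/12 + 1/9) = √(0.0833333 + 0.1111111) = √0.1944444 = 0.440959
z = (z1 − z2)/SE = (0.499851 − 0.261823) / 0.440959 = 0.238028 / 0.440959 = 0.540

0.540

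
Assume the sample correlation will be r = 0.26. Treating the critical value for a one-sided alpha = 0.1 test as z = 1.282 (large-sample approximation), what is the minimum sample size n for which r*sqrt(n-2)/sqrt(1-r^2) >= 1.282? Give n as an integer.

r√(n−2)/√(1−r²) ≥ 1.282  ⇔  n−2 ≥ (1.282)²·(1−r²)/r²
(1−r²)/r² = (1−0.0676)/0.0676 = 13.7929
n ≥ 2 + 1.643524·13.7929 = 2 + 22.6690 = 24.6690
⌈24.6690⌉ = 25

25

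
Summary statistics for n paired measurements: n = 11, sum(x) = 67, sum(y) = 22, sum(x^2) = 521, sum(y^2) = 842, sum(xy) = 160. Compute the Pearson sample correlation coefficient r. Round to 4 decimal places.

0.0866

Numerator: nΣxy − (Σx)(Σy) = 11·160 − (67)(22) = 286
Denominator: √[(nΣx²−(Σx)²)(nΣy²−(Σy)²)]
  nΣx²−(Σx)² = 11·521 − 4489 = 1242;  nΣy²−(Σy)² = 11·842 − 484 = 8778
  √(1242·8778) = √10902276 = 3301.8595
r = 286 / 3301.8595 = 0.0866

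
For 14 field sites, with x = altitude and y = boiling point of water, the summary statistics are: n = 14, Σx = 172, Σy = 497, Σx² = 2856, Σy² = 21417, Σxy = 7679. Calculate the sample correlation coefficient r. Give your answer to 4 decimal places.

S_xy = nΣxy − ΣxΣy = 14·7679 − 172·497 = 107506 − 85484 = 22022
S_xx = nΣx² − (Σx)² = 14·2856 − 172² = 39984 − 29584 = 10400
S_yy = nΣy² − (Σy)² = 14·21417 − 497² = 299838 − 247009 = 52829
r = S_xy / √(S_xx·S_yy) = 22022 / √(10400·52829) = 22022 / √549421600 = 22022 / 23439.7440 = 0.9395

0.9395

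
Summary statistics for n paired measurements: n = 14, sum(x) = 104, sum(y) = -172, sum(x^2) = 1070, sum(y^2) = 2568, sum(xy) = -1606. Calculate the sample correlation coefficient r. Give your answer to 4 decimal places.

Numerator: nΣxy − (Σx)(Σy) = 14·(-1606) − (104)(-172) = -4596
Denominator: √[(nΣx²−(Σx)²)(nΣy²−(Σy)²)]
  nΣx²−(Σx)² = 14·1070 − 10816 = 4164;  nΣy²−(Σy)² = 14·2568 − 29584 = 6368
  √(4164·6368) = √26516352 = 5149.4031
r = -4596 / 5149.4031 = -0.8925

-0.8925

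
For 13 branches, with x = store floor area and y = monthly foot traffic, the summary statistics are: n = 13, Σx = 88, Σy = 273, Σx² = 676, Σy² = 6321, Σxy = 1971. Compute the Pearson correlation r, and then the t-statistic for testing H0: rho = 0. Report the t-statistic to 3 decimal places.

Numerator: nΣxy − (Σx)(Σy) = 13·1971 − (88)(273) = 1599
Denominator: √[(nΣx²−(Σx)²)(nΣy²−(Σy)²)]
  nΣx²−(Σx)² = 13·676 − 7744 = 1044;  nΣy²−(Σy)² = 13·6321 − 74529 = 7644
  √(1044·7644) = √7980336 = 2824.9488
r = 1599 / 2824.9488 = 0.5660
t = r·√(n−2)/√(1−r²) = 0.5660·√11 / √(1−0.320356) = 1.877210 / 0.824405 = 2.277

2.277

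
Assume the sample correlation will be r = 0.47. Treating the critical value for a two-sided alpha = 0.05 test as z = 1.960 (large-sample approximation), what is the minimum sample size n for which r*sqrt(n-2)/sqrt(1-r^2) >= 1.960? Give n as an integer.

r√(n−2)/√(1−r²) ≥ 1.960  ⇔  n−2 ≥ (1.960)²·(1−r²)/r²
(1−r²)/r² = (1−0.2209)/0.2209 = 3.5269
n ≥ 2 + 3.8416·3.5269 = 2 + 13.5489 = 15.5489
⌈15.5489⌉ = 16

16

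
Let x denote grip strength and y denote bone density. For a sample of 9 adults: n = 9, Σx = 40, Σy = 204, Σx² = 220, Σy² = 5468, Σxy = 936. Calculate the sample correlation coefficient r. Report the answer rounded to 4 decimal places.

0.1554

Numerator: nΣxy − (Σx)(Σy) = 9·936 − (40)(204) = 264
Denominator: √[(nΣx²−(Σx)²)(nΣy²−(Σy)²)]
  nΣx²−(Σx)² = 9·220 − 1600 = 380;  nΣy²−(Σy)² = 9·5468 − 41616 = 7596
  √(380·7596) = √2886480 = 1698.9644
r = 264 / 1698.9644 = 0.1554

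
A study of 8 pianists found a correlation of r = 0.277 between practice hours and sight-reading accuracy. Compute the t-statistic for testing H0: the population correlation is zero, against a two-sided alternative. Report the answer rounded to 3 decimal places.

0.706

1 − r² = 1 − 0.076729 = 0.923271;  √(1−r²) = 0.960870
√(n−2) = √6 = 2.449490
t = r·√(n−2)/√(1−r²) = 0.277 · 2.449490 / 0.960870 = 0.706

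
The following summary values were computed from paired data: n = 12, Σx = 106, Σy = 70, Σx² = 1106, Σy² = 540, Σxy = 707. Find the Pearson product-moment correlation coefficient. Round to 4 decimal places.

Numerator: nΣxy − (Σx)(Σy) = 12·707 − (106)(70) = 1064
Denominator: √[(nΣx²−(Σx)²)(nΣy²−(Σy)²)]
  nΣx²−(Σx)² = 12·1106 − 11236 = 2036;  nΣy²−(Σy)² = 12·540 − 4900 = 1580
  √(2036·1580) = √3216880 = 1793.5663
r = 1064 / 1793.5663 = 0.5932

0.5932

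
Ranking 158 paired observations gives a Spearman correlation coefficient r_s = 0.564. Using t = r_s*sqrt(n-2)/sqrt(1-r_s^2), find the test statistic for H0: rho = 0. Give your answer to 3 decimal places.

1 − r_s² = 1 − 0.318096 = 0.681904;  √(1−r_s²) = 0.825775
√(n−2) = √156 = 12.489996
t = r_s·√(n−2)/√(1−r_s²) = 0.564 · 12.489996 / 0.825775 = 8.531

8.531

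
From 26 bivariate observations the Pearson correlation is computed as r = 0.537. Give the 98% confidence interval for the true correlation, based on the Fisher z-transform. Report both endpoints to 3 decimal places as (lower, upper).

z_r = atanh(0.537) = 0.599930;  SE = 1/√(n−3) = 1/√23 = 0.208514
z-limits: 0.599930 ± 2.326·0.208514 = 0.599930 ± 0.485004 = [0.114926, 1.084934]
ρ-limits: (tanh 0.114926, tanh 1.084934) = (0.114, 0.795)

(0.114, 0.795)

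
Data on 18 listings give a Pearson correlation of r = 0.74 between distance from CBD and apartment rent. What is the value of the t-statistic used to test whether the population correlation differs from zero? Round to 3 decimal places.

4.401

t = r·√(n−2) / √(1−r²) with r = 0.74, n = 18
  = 0.74·√16 / √(1 − 0.5476)
  = 0.74·4.000000 / 0.672607
  = 2.960000 / 0.672607 = 4.401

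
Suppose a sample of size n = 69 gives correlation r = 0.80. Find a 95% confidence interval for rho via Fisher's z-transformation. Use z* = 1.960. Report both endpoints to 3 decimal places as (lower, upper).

(0.695, 0.872)

Fisher z: z_r = atanh(r) = ½·ln((1+0.80)/(1−0.80)) = 1.098612
SE(z) = 1/√(n−3) = 1/√66 = 0.123091
95% ⇒ z* = 1.960; margin = 1.960·0.123091 = 0.241258
CI on z-scale: (0.857354, 1.339870)
Back-transform: tanh(0.857354) = 0.694892, tanh(1.339870) = 0.871641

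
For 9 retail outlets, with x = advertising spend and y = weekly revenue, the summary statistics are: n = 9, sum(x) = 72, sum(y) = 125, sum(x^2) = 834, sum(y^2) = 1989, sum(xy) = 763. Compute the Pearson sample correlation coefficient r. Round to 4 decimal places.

-0.9278

S_xy = nΣxy − ΣxΣy = 9·763 − 72·125 = 6867 − 9000 = -2133
S_xx = nΣx² − (Σx)² = 9·834 − 72² = 7506 − 5184 = 2322
S_yy = nΣy² − (Σy)² = 9·1989 − 125² = 17901 − 15625 = 2276
r = S_xy / √(S_xx·S_yy) = -2133 / √(2322·2276) = -2133 / √5284872 = -2133 / 2298.8849 = -0.9278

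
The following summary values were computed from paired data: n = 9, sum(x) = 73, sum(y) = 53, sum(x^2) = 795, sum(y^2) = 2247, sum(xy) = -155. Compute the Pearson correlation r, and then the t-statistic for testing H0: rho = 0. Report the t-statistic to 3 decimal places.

Numerator: nΣxy − (Σx)(Σy) = 9·(-155) − (73)(53) = -5264
Denominator: √[(nΣx²−(Σx)²)(nΣy²−(Σy)²)]
  nΣx²−(Σx)² = 9·795 − 5329 = 1826;  nΣy²−(Σy)² = 9·2247 − 2809 = 17414
  √(1826·17414) = √31797964 = 5638.9683
r = -5264 / 5638.9683 = -0.9335
t = r·√(n−2)/√(1−r²) = -0.9335·√7 / √(1−0.871422) = -2.469809 / 0.358578 = -6.888

-6.888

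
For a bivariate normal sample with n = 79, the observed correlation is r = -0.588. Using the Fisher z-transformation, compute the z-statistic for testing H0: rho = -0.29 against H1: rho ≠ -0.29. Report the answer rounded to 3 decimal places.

Fisher z: atanh(-0.588) = -0.674604, atanh(-0.29) = -0.298566
z = (z_r − z_0)·√(n−3) = (-0.674604 − (-0.298566))·√76 = -0.376038 · 8.717798 = -3.278

-3.278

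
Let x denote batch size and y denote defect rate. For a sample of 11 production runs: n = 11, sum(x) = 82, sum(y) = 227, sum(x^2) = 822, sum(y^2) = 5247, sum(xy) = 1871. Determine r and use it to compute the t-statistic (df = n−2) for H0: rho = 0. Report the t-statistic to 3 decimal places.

S_xy = nΣxy − ΣxΣy = 11·1871 − 82·227 = 20581 − 18614 = 1967
S_xx = nΣx² − (Σx)² = 11·822 − 82² = 9042 − 6724 = 2318
S_yy = nΣy² − (Σy)² = 11·5247 − 227² = 57717 − 51529 = 6188
r = S_xy / √(S_xx·S_yy) = 1967 / √(2318·6188) = 1967 / √14343784 = 1967 / 3787.3188 = 0.5194
t = r·√(n−2)/√(1−r²) = 0.5194·√9 / √(1−0.269776) = 1.558200 / 0.854531 = 1.823

1.823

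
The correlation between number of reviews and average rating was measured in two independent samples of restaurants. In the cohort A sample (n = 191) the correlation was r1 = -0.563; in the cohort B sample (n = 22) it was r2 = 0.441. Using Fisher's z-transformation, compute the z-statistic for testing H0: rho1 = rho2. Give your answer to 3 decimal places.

-4.614

z1 = atanh(-0.563) = -0.637215,  z2 = atanh(0.441) = 0.473472
SE = √(1/(n1−3) + 1/(n2−3)) = √(1/188 + 1/19) = √(0.0053191 + 0.0526316) = √0.0579507 = 0.240730
z = (z1 − z2)/SE = (-0.637215 − 0.473472) / 0.240730 = -1.110687 / 0.240730 = -4.614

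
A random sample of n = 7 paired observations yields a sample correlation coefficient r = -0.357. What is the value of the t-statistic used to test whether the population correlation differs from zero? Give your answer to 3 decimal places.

-0.855

t = r·√(n−2) / √(1−r²) with r = -0.357, n = 7
  = -0.357·√5 / √(1 − 0.127449)
  = -0.357·2.236068 / 0.934104
  = -0.798276 / 0.934104 = -0.855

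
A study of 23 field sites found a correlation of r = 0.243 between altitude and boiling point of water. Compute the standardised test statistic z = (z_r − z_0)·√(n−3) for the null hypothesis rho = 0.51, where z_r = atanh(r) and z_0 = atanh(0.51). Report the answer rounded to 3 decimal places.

-1.408

z_r = atanh(0.243) = 0.247960,  z_0 = atanh(0.51) = 0.562730
SE = 1/√(n−3) = 1/√20 = 0.223607
z = (z_r − z_0)/SE = (0.247960 − 0.562730) / 0.223607 = -0.314770 / 0.223607 = -1.408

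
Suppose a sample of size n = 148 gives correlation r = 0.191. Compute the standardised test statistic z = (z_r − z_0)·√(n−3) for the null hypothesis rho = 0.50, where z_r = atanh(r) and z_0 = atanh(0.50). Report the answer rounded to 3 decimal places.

-4.286

z_r = atanh(0.191) = 0.193375,  z_0 = atanh(0.50) = 0.549306
SE = 1/√(n−3) = 1/√145 = 0.083045
z = (z_r − z_0)/SE = (0.193375 − 0.549306) / 0.083045 = -0.355931 / 0.083045 = -4.286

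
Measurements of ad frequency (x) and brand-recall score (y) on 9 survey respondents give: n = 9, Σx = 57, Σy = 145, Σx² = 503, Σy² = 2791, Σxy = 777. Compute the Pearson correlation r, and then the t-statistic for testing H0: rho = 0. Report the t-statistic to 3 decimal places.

-1.770

S_xy = nΣxy − ΣxΣy = 9·777 − 57·145 = 6993 − 8265 = -1272
S_xx = nΣx² − (Σx)² = 9·503 − 57² = 4527 − 3249 = 1278
S_yy = nΣy² − (Σy)² = 9·2791 − 145² = 25119 − 21025 = 4094
r = S_xy / √(S_xx·S_yy) = -1272 / √(1278·4094) = -1272 / √5232132 = -1272 / 2287.3854 = -0.5561
t = r·√(n−2)/√(1−r²) = -0.5561·√7 / √(1−0.309247) = -1.471302 / 0.831116 = -1.770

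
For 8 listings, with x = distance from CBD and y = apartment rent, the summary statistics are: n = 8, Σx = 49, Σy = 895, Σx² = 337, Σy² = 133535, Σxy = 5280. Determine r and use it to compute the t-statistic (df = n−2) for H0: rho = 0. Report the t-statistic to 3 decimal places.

-0.453

Numerator: nΣxy − (Σx)(Σy) = 8·5280 − (49)(895) = -1615
Denominator: √[(nΣx²−(Σx)²)(nΣy²−(Σy)²)]
  nΣx²−(Σx)² = 8·337 − 2401 = 295;  nΣy²−(Σy)² = 8·133535 − 801025 = 267255
  √(295·267255) = √78840225 = 8879.2018
r = -1615 / 8879.2018 = -0.1819
t = r·√(n−2)/√(1−r²) = -0.1819·√6 / √(1−0.033088) = -0.445562 / 0.983317 = -0.453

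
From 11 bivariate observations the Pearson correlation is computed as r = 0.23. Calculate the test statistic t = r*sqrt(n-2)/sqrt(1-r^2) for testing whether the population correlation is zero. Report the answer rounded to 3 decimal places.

0.709

1 − r² = 1 − 0.0529 = 0.9471;  √(1−r²) = 0.973191
√(n−2) = √9 = 3.000000
t = r·√(n−2)/√(1−r²) = 0.23 · 3.000000 / 0.973191 = 0.709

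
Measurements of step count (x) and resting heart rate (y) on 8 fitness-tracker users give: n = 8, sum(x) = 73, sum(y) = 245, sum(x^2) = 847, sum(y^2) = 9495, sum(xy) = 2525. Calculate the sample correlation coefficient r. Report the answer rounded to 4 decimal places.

S_xy = nΣxy − ΣxΣy = 8·2525 − 73·245 = 20200 − 17885 = 2315
S_xx = nΣx² − (Σx)² = 8·847 − 73² = 6776 − 5329 = 1447
S_yy = nΣy² − (Σy)² = 8·9495 − 245² = 75960 − 60025 = 15935
r = S_xy / √(S_xx·S_yy) = 2315 / √(1447·15935) = 2315 / √23057945 = 2315 / 4801.8689 = 0.4821

0.4821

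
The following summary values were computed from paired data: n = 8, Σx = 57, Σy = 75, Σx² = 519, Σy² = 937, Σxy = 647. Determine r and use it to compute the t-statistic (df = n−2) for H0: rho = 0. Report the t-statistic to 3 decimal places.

Numerator: nΣxy − (Σx)(Σy) = 8·647 − (57)(75) = 901
Denominator: √[(nΣx²−(Σx)²)(nΣy²−(Σy)²)]
  nΣx²−(Σx)² = 8·519 − 3249 = 903;  nΣy²−(Σy)² = 8·937 − 5625 = 1871
  √(903·1871) = √1689513 = 1299.8127
r = 901 / 1299.8127 = 0.6932
t = r·√(n−2)/√(1−r²) = 0.6932·√6 / √(1−0.480526) = 1.697986 / 0.720745 = 2.356

2.356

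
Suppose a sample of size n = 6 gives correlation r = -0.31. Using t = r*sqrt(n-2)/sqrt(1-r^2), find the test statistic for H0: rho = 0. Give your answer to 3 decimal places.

-0.652

t = r·√(n−2) / √(1−r²) with r = -0.31, n = 6
  = -0.31·√4 / √(1 − 0.0961)
  = -0.31·2.000000 / 0.950737
  = -0.620000 / 0.950737 = -0.652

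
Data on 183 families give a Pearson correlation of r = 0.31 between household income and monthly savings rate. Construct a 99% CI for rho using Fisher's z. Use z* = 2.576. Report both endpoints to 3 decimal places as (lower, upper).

Fisher z: z_r = atanh(r) = ½·ln((1+0.31)/(1−0.31)) = 0.320545
SE(z) = 1/√(n−3) = 1/√180 = 0.074536
99% ⇒ z* = 2.576; margin = 2.576·0.074536 = 0.192005
CI on z-scale: (0.128540, 0.512550)
Back-transform: tanh(0.128540) = 0.127837, tanh(0.512550) = 0.471930

(0.128, 0.472)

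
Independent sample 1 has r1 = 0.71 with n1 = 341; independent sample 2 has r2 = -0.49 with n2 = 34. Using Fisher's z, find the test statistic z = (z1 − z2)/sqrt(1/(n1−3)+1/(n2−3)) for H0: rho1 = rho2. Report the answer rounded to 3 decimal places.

7.584

z1 = atanh(0.71) = 0.887184,  z2 = atanh(-0.49) = -0.536060
SE = √(1/(n1−3) + 1/(n2−3)) = √(1/338 + 1/31) = √(0.0029586 + 0.0322581) = √0.0352167 = 0.187661
z = (z1 − z2)/SE = (0.887184 − (-0.536060)) / 0.187661 = 1.423244 / 0.187661 = 7.584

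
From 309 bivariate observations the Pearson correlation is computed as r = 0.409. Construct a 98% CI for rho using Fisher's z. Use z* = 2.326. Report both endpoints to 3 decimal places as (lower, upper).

(0.293, 0.513)

Fisher z: z_r = atanh(r) = ½·ln((1+0.409)/(1−0.409)) = 0.434410
SE(z) = 1/√(n−3) = 1/√306 = 0.057166
98% ⇒ z* = 2.326; margin = 2.326·0.057166 = 0.132968
CI on z-scale: (0.301442, 0.567378)
Back-transform: tanh(0.301442) = 0.292632, tanh(0.567378) = 0.513431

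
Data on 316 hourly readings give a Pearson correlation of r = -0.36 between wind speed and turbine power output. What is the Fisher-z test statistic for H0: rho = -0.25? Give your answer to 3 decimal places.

Fisher z: atanh(-0.36) = -0.376886, atanh(-0.25) = -0.255413
z = (z_r − z_0)·√(n−3) = (-0.376886 − (-0.255413))·√313 = -0.121473 · 17.691806 = -2.149

-2.149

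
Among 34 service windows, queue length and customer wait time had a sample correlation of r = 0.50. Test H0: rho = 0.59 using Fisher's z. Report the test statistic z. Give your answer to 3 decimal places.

z_r = atanh(0.50) = 0.549306,  z_0 = atanh(0.59) = 0.677666
SE = 1/√(n−3) = 1/√31 = 0.179605
z = (z_r − z_0)/SE = (0.549306 − 0.677666) / 0.179605 = -0.128360 / 0.179605 = -0.715

-0.715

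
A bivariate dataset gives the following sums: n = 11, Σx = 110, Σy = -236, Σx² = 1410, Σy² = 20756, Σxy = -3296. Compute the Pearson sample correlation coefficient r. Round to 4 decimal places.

-0.4244

S_xy = nΣxy − ΣxΣy = 11·(-3296) − 110·(-236) = -36256 − (-25960) = -10296
S_xx = nΣx² − (Σx)² = 11·1410 − 110² = 15510 − 12100 = 3410
S_yy = nΣy² − (Σy)² = 11·20756 − (-236)² = 228316 − 55696 = 172620
r = S_xy / √(S_xx·S_yy) = -10296 / √(3410·172620) = -10296 / √588634200 = -10296 / 24261.7848 = -0.4244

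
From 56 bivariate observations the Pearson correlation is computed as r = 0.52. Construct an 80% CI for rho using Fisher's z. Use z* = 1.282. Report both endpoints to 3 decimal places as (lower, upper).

z_r = atanh(0.52) = 0.576340;  SE = 1/√(n−3) = 1/√53 = 0.137361
z-limits: 0.576340 ± 1.282·0.137361 = 0.576340 ± 0.176097 = [0.400243, 0.752437]
ρ-limits: (tanh 0.400243, tanh 0.752437) = (0.380, 0.637)

(0.380, 0.637)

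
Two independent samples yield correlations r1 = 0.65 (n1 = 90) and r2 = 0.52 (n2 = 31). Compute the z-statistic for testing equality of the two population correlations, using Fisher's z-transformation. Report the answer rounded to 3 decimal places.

z1 = atanh(0.65) = 0.775299,  z2 = atanh(0.52) = 0.576340
SE = √(1/(n1−3) + 1/(n2−3)) = √(1/87 + 1/28) = √(0.0114943 + 0.0357143) = √0.0472086 = 0.217275
z = (z1 − z2)/SE = (0.775299 − 0.576340) / 0.217275 = 0.198959 / 0.217275 = 0.916

0.916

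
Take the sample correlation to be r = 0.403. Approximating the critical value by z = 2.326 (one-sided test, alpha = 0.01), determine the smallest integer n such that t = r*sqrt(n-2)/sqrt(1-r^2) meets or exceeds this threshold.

30

Need r·√(n−2)/√(1−r²) ≥ 2.326
√(n−2) ≥ 2.326·√(1−0.162409) / 0.403 = 2.326·0.915200 / 0.403 = 5.2823
n−2 ≥ 27.9027  ⇒  n ≥ 29.9027
Smallest integer n = 30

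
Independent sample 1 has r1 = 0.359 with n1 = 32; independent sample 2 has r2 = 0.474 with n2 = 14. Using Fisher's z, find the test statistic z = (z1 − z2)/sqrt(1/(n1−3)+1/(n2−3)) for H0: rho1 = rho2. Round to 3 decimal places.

-0.394

Fisher z-transforms: z1 = atanh(0.359) = 0.375737, z2 = atanh(0.474) = 0.515217; difference d = -0.139480
Var(d) = 1/29 + 1/11 = 0.0344828 + 0.0909091 = 0.1253919
z = d/√Var(d) = -0.139480 / √0.1253919 = -0.139480 / 0.354107 = -0.394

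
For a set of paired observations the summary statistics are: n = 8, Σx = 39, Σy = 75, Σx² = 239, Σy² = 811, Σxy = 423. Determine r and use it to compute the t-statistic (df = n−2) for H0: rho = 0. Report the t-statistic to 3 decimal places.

Numerator: nΣxy − (Σx)(Σy) = 8·423 − (39)(75) = 459
Denominator: √[(nΣx²−(Σx)²)(nΣy²−(Σy)²)]
  nΣx²−(Σx)² = 8·239 − 1521 = 391;  nΣy²−(Σy)² = 8·811 − 5625 = 863
  √(391·863) = √337433 = 580.8898
r = 459 / 580.8898 = 0.7902
t = r·√(n−2)/√(1−r²) = 0.7902·√6 / √(1−0.624416) = 1.935587 / 0.612849 = 3.158

3.158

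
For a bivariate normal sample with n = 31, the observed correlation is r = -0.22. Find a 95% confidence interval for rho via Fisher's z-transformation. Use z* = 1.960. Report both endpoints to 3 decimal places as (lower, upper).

Fisher z: z_r = atanh(r) = ½·ln((1+(-0.22))/(1−(-0.22))) = -0.223656
SE(z) = 1/√(n−3) = 1/√28 = 0.188982
95% ⇒ z* = 1.960; margin = 1.960·0.188982 = 0.370405
CI on z-scale: (-0.594061, 0.146749)
Back-transform: tanh(-0.594061) = -0.532810, tanh(0.146749) = 0.145705

(-0.533, 0.146)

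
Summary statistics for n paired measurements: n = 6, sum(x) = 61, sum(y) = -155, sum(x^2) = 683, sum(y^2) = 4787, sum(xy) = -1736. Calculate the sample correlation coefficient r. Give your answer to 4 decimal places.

-0.7222

S_xy = nΣxy − ΣxΣy = 6·(-1736) − 61·(-155) = -10416 − (-9455) = -961
S_xx = nΣx² − (Σx)² = 6·683 − 61² = 4098 − 3721 = 377
S_yy = nΣy² − (Σy)² = 6·4787 − (-155)² = 28722 − 24025 = 4697
r = S_xy / √(S_xx·S_yy) = -961 / √(377·4697) = -961 / √1770769 = -961 / 1330.7024 = -0.7222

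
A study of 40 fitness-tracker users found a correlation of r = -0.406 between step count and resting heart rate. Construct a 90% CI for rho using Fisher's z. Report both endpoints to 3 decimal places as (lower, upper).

(-0.605, -0.159)

z_r = atanh(-0.406) = -0.430812;  SE = 1/√(n−3) = 1/√37 = 0.164399
z-limits: -0.430812 ± 1.645·0.164399 = -0.430812 ± 0.270436 = [-0.701248, -0.160376]
ρ-limits: (tanh -0.701248, tanh -0.160376) = (-0.605, -0.159)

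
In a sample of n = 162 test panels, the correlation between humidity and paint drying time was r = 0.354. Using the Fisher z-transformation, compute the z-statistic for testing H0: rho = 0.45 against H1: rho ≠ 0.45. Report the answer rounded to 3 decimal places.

-1.446

z_r = atanh(0.354) = 0.370009,  z_0 = atanh(0.45) = 0.484700
SE = 1/√(n−3) = 1/√159 = 0.079305
z = (z_r − z_0)/SE = (0.370009 − 0.484700) / 0.079305 = -0.114691 / 0.079305 = -1.446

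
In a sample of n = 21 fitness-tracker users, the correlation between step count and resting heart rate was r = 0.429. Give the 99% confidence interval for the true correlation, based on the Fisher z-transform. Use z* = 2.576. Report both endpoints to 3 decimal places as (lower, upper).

(-0.147, 0.788)

Fisher z: z_r = atanh(r) = ½·ln((1+0.429)/(1−0.429)) = 0.458670
SE(z) = 1/√(n−3) = 1/√18 = 0.235702
99% ⇒ z* = 2.576; margin = 2.576·0.235702 = 0.607168
CI on z-scale: (-0.148498, 1.065838)
Back-transform: tanh(-0.148498) = -0.147416, tanh(1.065838) = 0.787888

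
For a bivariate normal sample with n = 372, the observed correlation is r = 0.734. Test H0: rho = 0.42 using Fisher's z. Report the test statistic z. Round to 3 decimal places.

z_r = atanh(0.734) = 0.937345,  z_0 = atanh(0.42) = 0.447692
SE = 1/√(n−3) = 1/√369 = 0.052058
z = (z_r − z_0)/SE = (0.937345 − 0.447692) / 0.052058 = 0.489653 / 0.052058 = 9.406

9.406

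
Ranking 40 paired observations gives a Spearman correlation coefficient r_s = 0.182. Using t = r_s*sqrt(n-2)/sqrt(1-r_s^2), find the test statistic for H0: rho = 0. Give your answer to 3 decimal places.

1.141

t = r_s·√(n−2) / √(1−r_s²) with r_s = 0.182, n = 40
  = 0.182·√38 / √(1 − 0.033124)
  = 0.182·6.164414 / 0.983299
  = 1.121923 / 0.983299 = 1.141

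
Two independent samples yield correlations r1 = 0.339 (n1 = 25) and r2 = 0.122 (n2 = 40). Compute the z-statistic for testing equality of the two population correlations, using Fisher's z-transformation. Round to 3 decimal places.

0.856

Fisher z-transforms: z1 = atanh(0.339) = 0.352962, z2 = atanh(0.122) = 0.122611; difference d = 0.230351
Var(d) = 1/22 + 1/37 = 0.0454545 + 0.0270270 = 0.0724815
z = d/√Var(d) = 0.230351 / √0.0724815 = 0.230351 / 0.269224 = 0.856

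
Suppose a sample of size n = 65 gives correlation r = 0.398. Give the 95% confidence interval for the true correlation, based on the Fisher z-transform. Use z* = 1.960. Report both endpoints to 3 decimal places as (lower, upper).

(0.171, 0.585)

z_r = atanh(0.398) = 0.421270;  SE = 1/√(n−3) = 1/√62 = 0.127000
z-limits: 0.421270 ± 1.960·0.127000 = 0.421270 ± 0.248920 = [0.172350, 0.670190]
ρ-limits: (tanh 0.172350, tanh 0.670190) = (0.171, 0.585)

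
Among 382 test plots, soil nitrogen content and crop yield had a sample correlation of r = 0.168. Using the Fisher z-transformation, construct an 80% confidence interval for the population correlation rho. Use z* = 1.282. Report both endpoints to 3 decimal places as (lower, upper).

(0.103, 0.231)

Fisher z: z_r = atanh(r) = ½·ln((1+0.168)/(1−0.168)) = 0.169608
SE(z) = 1/√(n−3) = 1/√379 = 0.051367
80% ⇒ z* = 1.282; margin = 1.282·0.051367 = 0.065852
CI on z-scale: (0.103756, 0.235460)
Back-transform: tanh(0.103756) = 0.103385, tanh(0.235460) = 0.231203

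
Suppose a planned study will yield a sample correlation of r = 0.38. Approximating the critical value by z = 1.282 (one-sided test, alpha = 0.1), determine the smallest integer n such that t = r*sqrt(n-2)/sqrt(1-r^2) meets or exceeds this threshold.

r√(n−2)/√(1−r²) ≥ 1.282  ⇔  n−2 ≥ (1.282)²·(1−r²)/r²
(1−r²)/r² = (1−0.1444)/0.1444 = 5.9252
n ≥ 2 + 1.643524·5.9252 = 2 + 9.7382 = 11.7382
⌈11.7382⌉ = 12

12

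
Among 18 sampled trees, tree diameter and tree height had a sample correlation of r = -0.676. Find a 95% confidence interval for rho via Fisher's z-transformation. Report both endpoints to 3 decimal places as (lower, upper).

Fisher z: z_r = atanh(r) = ½·ln((1+(-0.676))/(1−(-0.676))) = -0.821711
SE(z) = 1/√(n−3) = 1/√15 = 0.258199
95% ⇒ z* = 1.960; margin = 1.960·0.258199 = 0.506070
CI on z-scale: (-1.327781, -0.315641)
Back-transform: tanh(-1.327781) = -0.868706, tanh(-0.315641) = -0.305560

(-0.869, -0.306)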